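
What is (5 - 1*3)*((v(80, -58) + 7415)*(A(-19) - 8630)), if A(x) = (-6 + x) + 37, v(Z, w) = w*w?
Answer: -185786844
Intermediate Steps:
v(Z, w) = w²
A(x) = 31 + x
(5 - 1*3)*((v(80, -58) + 7415)*(A(-19) - 8630)) = (5 - 1*3)*(((-58)² + 7415)*((31 - 19) - 8630)) = (5 - 3)*((3364 + 7415)*(12 - 8630)) = 2*(10779*(-8618)) = 2*(-92893422) = -185786844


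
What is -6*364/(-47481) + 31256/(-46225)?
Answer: -65862416/104514725 ≈ -0.63017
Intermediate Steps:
-6*364/(-47481) + 31256/(-46225) = -2184*(-1/47481) + 31256*(-1/46225) = 104/2261 - 31256/46225 = -65862416/104514725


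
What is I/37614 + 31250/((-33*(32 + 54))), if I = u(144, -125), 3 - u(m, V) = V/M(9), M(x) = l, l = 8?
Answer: -1567179523/142331376 ≈ -11.011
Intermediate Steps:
M(x) = 8
u(m, V) = 3 - V/8
I = 149/8 (I = 3 - 1/8*(-125) = 3 + 125/8 = 149/8 ≈ 18.625)
I/37614 + 31250/((-33*(32 + 54))) = (149/8)/37614 + 31250/((-33*(32 + 54))) = (149/8)*(1/37614) + 31250/((-33*86)) = 149/300912 + 31250/(-2838) = 149/300912 + 31250*(-1/2838) = 149/300912 - 15625/1419 = -1567179523/142331376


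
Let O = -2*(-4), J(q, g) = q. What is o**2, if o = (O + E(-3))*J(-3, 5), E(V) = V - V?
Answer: 576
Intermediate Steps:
O = 8
E(V) = 0
o = -24 (o = (8 + 0)*(-3) = 8*(-3) = -24)
o**2 = (-24)**2 = 576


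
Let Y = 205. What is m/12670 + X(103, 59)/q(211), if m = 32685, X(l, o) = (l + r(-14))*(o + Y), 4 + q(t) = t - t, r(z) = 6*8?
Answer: -25247307/2534 ≈ -9963.4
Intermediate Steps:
r(z) = 48
q(t) = -4 (q(t) = -4 + (t - t) = -4 + 0 = -4)
X(l, o) = (48 + l)*(205 + o) (X(l, o) = (l + 48)*(o + 205) = (48 + l)*(205 + o))
m/12670 + X(103, 59)/q(211) = 32685/12670 + (9840 + 48*59 + 205*103 + 103*59)/(-4) = 32685*(1/12670) + (9840 + 2832 + 21115 + 6077)*(-¼) = 6537/2534 + 39864*(-¼) = 6537/2534 - 9966 = -25247307/2534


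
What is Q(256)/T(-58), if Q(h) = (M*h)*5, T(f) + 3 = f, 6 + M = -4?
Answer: 12800/61 ≈ 209.84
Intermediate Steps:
M = -10 (M = -6 - 4 = -10)
T(f) = -3 + f
Q(h) = -50*h (Q(h) = -10*h*5 = -50*h)
Q(256)/T(-58) = (-50*256)/(-3 - 58) = -12800/(-61) = -12800*(-1/61) = 12800/61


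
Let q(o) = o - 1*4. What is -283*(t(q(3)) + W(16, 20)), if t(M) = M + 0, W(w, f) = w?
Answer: -4245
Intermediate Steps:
q(o) = -4 + o (q(o) = o - 4 = -4 + o)
t(M) = M
-283*(t(q(3)) + W(16, 20)) = -283*((-4 + 3) + 16) = -283*(-1 + 16) = -283*15 = -4245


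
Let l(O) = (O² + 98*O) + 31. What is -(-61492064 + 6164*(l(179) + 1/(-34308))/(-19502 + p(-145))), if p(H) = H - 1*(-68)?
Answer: 10328928943405363/167929083 ≈ 6.1508e+7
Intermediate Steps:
p(H) = 68 + H (p(H) = H + 68 = 68 + H)
l(O) = 31 + O² + 98*O
-(-61492064 + 6164*(l(179) + 1/(-34308))/(-19502 + p(-145))) = -(-61492064 + 6164*((31 + 179² + 98*179) + 1/(-34308))/(-19502 + (68 - 145))) = -(-61492064 + 6164*((31 + 32041 + 17542) - 1/34308)/(-19502 - 77)) = -6164/(1/((49614 - 1/34308)/(-19579) - 9976)) = -6164/(1/((1702157111/34308)*(-1/19579) - 9976)) = -6164/(1/(-1702157111/671716332 - 9976)) = -6164/(1/(-6702744285143/671716332)) = -6164/(-671716332/6702744285143) = -6164*(-6702744285143/671716332) = 10328928943405363/167929083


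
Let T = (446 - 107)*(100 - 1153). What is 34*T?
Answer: -12136878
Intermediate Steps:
T = -356967 (T = 339*(-1053) = -356967)
34*T = 34*(-356967) = -12136878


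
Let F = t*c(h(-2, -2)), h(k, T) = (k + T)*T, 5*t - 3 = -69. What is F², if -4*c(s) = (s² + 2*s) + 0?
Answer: 69696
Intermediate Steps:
t = -66/5 (t = ⅗ + (⅕)*(-69) = ⅗ - 69/5 = -66/5 ≈ -13.200)
h(k, T) = T*(T + k) (h(k, T) = (T + k)*T = T*(T + k))
c(s) = -s/2 - s²/4 (c(s) = -((s² + 2*s) + 0)/4 = -(s² + 2*s)/4 = -s/2 - s²/4)
F = 264 (F = -(-33)*(-2*(-2 - 2))*(2 - 2*(-2 - 2))/10 = -(-33)*(-2*(-4))*(2 - 2*(-4))/10 = -(-33)*8*(2 + 8)/10 = -(-33)*8*10/10 = -66/5*(-20) = 264)
F² = 264² = 69696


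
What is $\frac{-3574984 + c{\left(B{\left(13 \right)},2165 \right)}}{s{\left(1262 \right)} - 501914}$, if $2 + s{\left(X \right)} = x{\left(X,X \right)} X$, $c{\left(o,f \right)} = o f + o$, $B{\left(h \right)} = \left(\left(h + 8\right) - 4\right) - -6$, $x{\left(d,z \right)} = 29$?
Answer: $\frac{1762583}{232659} \approx 7.5758$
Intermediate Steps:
$B{\left(h \right)} = 10 + h$ ($B{\left(h \right)} = \left(\left(8 + h\right) - 4\right) + 6 = \left(4 + h\right) + 6 = 10 + h$)
$c{\left(o,f \right)} = o + f o$ ($c{\left(o,f \right)} = f o + o = o + f o$)
$s{\left(X \right)} = -2 + 29 X$
$\frac{-3574984 + c{\left(B{\left(13 \right)},2165 \right)}}{s{\left(1262 \right)} - 501914} = \frac{-3574984 + \left(10 + 13\right) \left(1 + 2165\right)}{\left(-2 + 29 \cdot 1262\right) - 501914} = \frac{-3574984 + 23 \cdot 2166}{\left(-2 + 36598\right) - 501914} = \frac{-3574984 + 49818}{36596 - 501914} = - \frac{3525166}{-465318} = \left(-3525166\right) \left(- \frac{1}{465318}\right) = \frac{1762583}{232659}$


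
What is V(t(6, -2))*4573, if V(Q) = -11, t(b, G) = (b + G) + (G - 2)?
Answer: -50303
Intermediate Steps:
t(b, G) = -2 + b + 2*G (t(b, G) = (G + b) + (-2 + G) = -2 + b + 2*G)
V(t(6, -2))*4573 = -11*4573 = -50303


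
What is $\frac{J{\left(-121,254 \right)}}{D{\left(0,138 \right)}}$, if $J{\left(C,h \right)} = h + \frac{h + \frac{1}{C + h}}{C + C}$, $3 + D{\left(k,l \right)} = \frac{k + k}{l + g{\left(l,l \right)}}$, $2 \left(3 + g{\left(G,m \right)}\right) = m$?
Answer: $- \frac{8141461}{96558} \approx -84.317$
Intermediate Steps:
$g{\left(G,m \right)} = -3 + \frac{m}{2}$
$D{\left(k,l \right)} = -3 + \frac{2 k}{-3 + \frac{3 l}{2}}$ ($D{\left(k,l \right)} = -3 + \frac{k + k}{l + \left(-3 + \frac{l}{2}\right)} = -3 + \frac{2 k}{-3 + \frac{3 l}{2}}$)
$J{\left(C,h \right)} = h + \frac{h + \frac{1}{C + h}}{2 C}$
$\frac{J{\left(-121,254 \right)}}{D{\left(0,138 \right)}} = \frac{\frac{1}{2} \frac{1}{-121} \frac{1}{-121 + 254} \left(1 + 254^{2} - 30734 + 2 \left(-121\right) 254^{2} + 2 \cdot 254 \left(-121\right)^{2}\right)}{\frac{1}{3} \frac{1}{-2 + 138} \left(18 - 1242 + 4 \cdot 0\right)} = \frac{\frac{1}{2} \left(- \frac{1}{121}\right) \frac{1}{133} \left(1 + 64516 - 30734 + 2 \left(-121\right) 64516 + 2 \cdot 254 \cdot 14641\right)}{\frac{1}{3} \cdot \frac{1}{136} \left(18 - 1242 + 0\right)} = \frac{\frac{1}{2} \left(- \frac{1}{121}\right) \frac{1}{133} \left(1 + 64516 - 30734 - 15612872 + 7437628\right)}{\frac{1}{3} \cdot \frac{1}{136} \left(-1224\right)} = \frac{\frac{1}{2} \left(- \frac{1}{121}\right) \frac{1}{133} \left(-8141461\right)}{-3} = \frac{8141461}{32186} \left(- \frac{1}{3}\right) = - \frac{8141461}{96558}$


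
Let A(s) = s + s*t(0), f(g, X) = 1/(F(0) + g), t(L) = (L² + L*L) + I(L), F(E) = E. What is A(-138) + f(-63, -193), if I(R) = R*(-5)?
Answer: -8695/63 ≈ -138.02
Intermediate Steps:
I(R) = -5*R
t(L) = -5*L + 2*L² (t(L) = (L² + L*L) - 5*L = (L² + L²) - 5*L = 2*L² - 5*L = -5*L + 2*L²)
f(g, X) = 1/g (f(g, X) = 1/(0 + g) = 1/g)
A(s) = s (A(s) = s + s*(0*(-5 + 2*0)) = s + s*(0*(-5 + 0)) = s + s*(0*(-5)) = s + s*0 = s + 0 = s)
A(-138) + f(-63, -193) = -138 + 1/(-63) = -138 - 1/63 = -8695/63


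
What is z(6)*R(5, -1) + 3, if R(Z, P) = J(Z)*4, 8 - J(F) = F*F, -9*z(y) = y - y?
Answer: 3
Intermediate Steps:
z(y) = 0 (z(y) = -(y - y)/9 = -⅑*0 = 0)
J(F) = 8 - F² (J(F) = 8 - F*F = 8 - F²)
R(Z, P) = 32 - 4*Z² (R(Z, P) = (8 - Z²)*4 = 32 - 4*Z²)
z(6)*R(5, -1) + 3 = 0*(32 - 4*5²) + 3 = 0*(32 - 4*25) + 3 = 0*(32 - 100) + 3 = 0*(-68) + 3 = 0 + 3 = 3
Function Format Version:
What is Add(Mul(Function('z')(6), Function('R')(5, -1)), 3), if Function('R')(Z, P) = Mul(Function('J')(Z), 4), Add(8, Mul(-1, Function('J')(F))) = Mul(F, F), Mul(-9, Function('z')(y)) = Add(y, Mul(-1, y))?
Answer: 3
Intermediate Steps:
Function('z')(y) = 0 (Function('z')(y) = Mul(Rational(-1, 9), Add(y, Mul(-1, y))) = Mul(Rational(-1, 9), 0) = 0)
Function('J')(F) = Add(8, Mul(-1, Pow(F, 2))) (Function('J')(F) = Add(8, Mul(-1, Mul(F, F))) = Add(8, Mul(-1, Pow(F, 2))))
Function('R')(Z, P) = Add(32, Mul(-4, Pow(Z, 2))) (Function('R')(Z, P) = Mul(Add(8, Mul(-1, Pow(Z, 2))), 4) = Add(32, Mul(-4, Pow(Z, 2))))
Add(Mul(Function('z')(6), Function('R')(5, -1)), 3) = Add(Mul(0, Add(32, Mul(-4, Pow(5, 2)))), 3) = Add(Mul(0, Add(32, Mul(-4, 25))), 3) = Add(Mul(0, Add(32, -100)), 3) = Add(Mul(0, -68), 3) = Add(0, 3) = 3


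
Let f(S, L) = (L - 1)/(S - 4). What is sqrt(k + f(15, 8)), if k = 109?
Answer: 3*sqrt(1474)/11 ≈ 10.471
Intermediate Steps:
f(S, L) = (-1 + L)/(-4 + S)
sqrt(k + f(15, 8)) = sqrt(109 + (-1 + 8)/(-4 + 15)) = sqrt(109 + 7/11) = sqrt(1206/11) = 3*sqrt(1474)/11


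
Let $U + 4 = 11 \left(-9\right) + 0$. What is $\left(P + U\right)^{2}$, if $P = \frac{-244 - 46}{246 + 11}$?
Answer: $\frac{716151121}{66049} \approx 10843.0$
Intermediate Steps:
$U = -103$ ($U = -4 + \left(11 \left(-9\right) + 0\right) = -4 + \left(-99 + 0\right) = -4 - 99 = -103$)
$P = - \frac{290}{257} \approx -1.1284$
$\left(P + U\right)^{2} = \left(- \frac{290}{257} - 103\right)^{2} = \left(- \frac{26761}{257}\right)^{2} = \frac{716151121}{66049}$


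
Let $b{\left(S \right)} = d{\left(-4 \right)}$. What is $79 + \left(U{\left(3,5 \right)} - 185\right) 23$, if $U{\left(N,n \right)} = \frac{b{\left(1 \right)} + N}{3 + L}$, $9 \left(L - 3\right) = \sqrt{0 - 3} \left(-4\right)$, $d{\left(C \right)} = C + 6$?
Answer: $- \frac{2053629}{494} + \frac{345 i \sqrt{3}}{247} \approx -4157.1 + 2.4193 i$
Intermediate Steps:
$d{\left(C \right)} = 6 + C$
$b{\left(S \right)} = 2$ ($b{\left(S \right)} = 6 - 4 = 2$)
$L = 3 - \frac{4 i \sqrt{3}}{9}$ ($L = 3 + \frac{\sqrt{0 - 3} \left(-4\right)}{9} = 3 + \frac{\sqrt{-3} \left(-4\right)}{9} = 3 + \frac{i \sqrt{3} \left(-4\right)}{9} = 3 + \frac{\left(-4\right) i \sqrt{3}}{9} = 3 - \frac{4 i \sqrt{3}}{9} \approx 3.0 - 0.7698 i$)
$U{\left(N,n \right)} = \frac{2 + N}{6 - \frac{4 i \sqrt{3}}{9}}$ ($U{\left(N,n \right)} = \frac{2 + N}{3 + \left(3 - \frac{4 i \sqrt{3}}{9}\right)} = \frac{2 + N}{6 - \frac{4 i \sqrt{3}}{9}}$)
$79 + \left(U{\left(3,5 \right)} - 185\right) 23 = 79 + \left(\left(\frac{81}{247} + \frac{81}{494} \cdot 3 + \frac{6 i \sqrt{3}}{247} + \frac{3}{247} i 3 \sqrt{3}\right) - 185\right) 23 = 79 + \left(\left(\frac{81}{247} + \frac{243}{494} + \frac{6 i \sqrt{3}}{247} + \frac{9 i \sqrt{3}}{247}\right) - 185\right) 23 = 79 + \left(\left(\frac{405}{494} + \frac{15 i \sqrt{3}}{247}\right) - 185\right) 23 = 79 + \left(- \frac{90985}{494} + \frac{15 i \sqrt{3}}{247}\right) 23 = 79 - \left(\frac{2092655}{494} - \frac{345 i \sqrt{3}}{247}\right) = - \frac{2053629}{494} + \frac{345 i \sqrt{3}}{247}$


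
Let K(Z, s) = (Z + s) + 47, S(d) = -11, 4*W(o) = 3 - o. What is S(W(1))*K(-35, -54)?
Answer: 462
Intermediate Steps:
W(o) = ¾ - o/4 (W(o) = (3 - o)/4 = ¾ - o/4)
K(Z, s) = 47 + Z + s
S(W(1))*K(-35, -54) = -11*(47 - 35 - 54) = -11*(-42) = 462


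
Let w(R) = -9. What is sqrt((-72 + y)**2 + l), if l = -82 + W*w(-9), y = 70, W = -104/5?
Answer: sqrt(2730)/5 ≈ 10.450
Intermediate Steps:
W = -104/5 (W = -104*1/5 = -104/5 ≈ -20.800)
l = 526/5 (l = -82 - 104/5*(-9) = -82 + 936/5 = 526/5 ≈ 105.20)
sqrt((-72 + y)**2 + l) = sqrt((-72 + 70)**2 + 526/5) = sqrt((-2)**2 + 526/5) = sqrt(4 + 526/5) = sqrt(546/5) = sqrt(2730)/5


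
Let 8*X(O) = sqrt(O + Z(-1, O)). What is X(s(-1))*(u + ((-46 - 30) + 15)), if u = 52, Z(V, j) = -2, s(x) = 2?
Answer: 0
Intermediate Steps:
X(O) = sqrt(-2 + O)/8 (X(O) = sqrt(O - 2)/8 = sqrt(-2 + O)/8)
X(s(-1))*(u + ((-46 - 30) + 15)) = (sqrt(-2 + 2)/8)*(52 + ((-46 - 30) + 15)) = (sqrt(0)/8)*(52 + (-76 + 15)) = ((1/8)*0)*(52 - 61) = 0*(-9) = 0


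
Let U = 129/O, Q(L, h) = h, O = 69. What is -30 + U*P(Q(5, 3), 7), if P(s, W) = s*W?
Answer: 213/23 ≈ 9.2609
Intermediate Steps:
U = 43/23 (U = 129/69 = 129*(1/69) = 43/23 ≈ 1.8696)
P(s, W) = W*s
-30 + U*P(Q(5, 3), 7) = -30 + 43*(7*3)/23 = -30 + (43/23)*21 = -30 + 903/23 = 213/23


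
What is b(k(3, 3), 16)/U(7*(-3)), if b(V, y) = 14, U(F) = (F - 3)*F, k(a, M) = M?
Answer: 1/36 ≈ 0.027778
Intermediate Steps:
U(F) = F*(-3 + F) (U(F) = (-3 + F)*F = F*(-3 + F))
b(k(3, 3), 16)/U(7*(-3)) = 14/(((7*(-3))*(-3 + 7*(-3)))) = 14/((-21*(-3 - 21))) = 14/((-21*(-24))) = 14/504 = 14*(1/504) = 1/36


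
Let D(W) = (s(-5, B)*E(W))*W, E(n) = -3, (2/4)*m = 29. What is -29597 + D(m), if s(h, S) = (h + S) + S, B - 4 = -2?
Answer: -29423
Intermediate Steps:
m = 58 (m = 2*29 = 58)
B = 2 (B = 4 - 2 = 2)
s(h, S) = h + 2*S (s(h, S) = (S + h) + S = h + 2*S)
D(W) = 3*W (D(W) = ((-5 + 2*2)*(-3))*W = ((-5 + 4)*(-3))*W = (-1*(-3))*W = 3*W)
-29597 + D(m) = -29597 + 3*58 = -29597 + 174 = -29423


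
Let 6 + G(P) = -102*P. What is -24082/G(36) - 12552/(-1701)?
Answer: 4840541/347571 ≈ 13.927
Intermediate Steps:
G(P) = -6 - 102*P
-24082/G(36) - 12552/(-1701) = -24082/(-6 - 102*36) - 12552/(-1701) = -24082/(-6 - 3672) - 12552*(-1/1701) = -24082/(-3678) + 4184/567 = -24082*(-1/3678) + 4184/567 = 12041/1839 + 4184/567 = 4840541/347571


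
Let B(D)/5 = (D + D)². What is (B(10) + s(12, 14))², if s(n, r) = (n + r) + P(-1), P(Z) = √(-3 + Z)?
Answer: 4104672 + 8104*I ≈ 4.1047e+6 + 8104.0*I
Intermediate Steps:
B(D) = 20*D² (B(D) = 5*(D + D)² = 5*(2*D)² = 5*(4*D²) = 20*D²)
s(n, r) = n + r + 2*I (s(n, r) = (n + r) + √(-3 - 1) = (n + r) + √(-4) = (n + r) + 2*I = n + r + 2*I)
(B(10) + s(12, 14))² = (20*10² + (12 + 14 + 2*I))² = (20*100 + (26 + 2*I))² = (2000 + (26 + 2*I))² = (2026 + 2*I)²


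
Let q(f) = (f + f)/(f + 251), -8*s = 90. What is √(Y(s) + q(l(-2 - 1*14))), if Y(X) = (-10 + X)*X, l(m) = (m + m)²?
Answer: √250391793/1020 ≈ 15.514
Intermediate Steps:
s = -45/4 (s = -⅛*90 = -45/4 ≈ -11.250)
l(m) = 4*m² (l(m) = (2*m)² = 4*m²)
q(f) = 2*f/(251 + f) (q(f) = (2*f)/(251 + f) = 2*f/(251 + f))
Y(X) = X*(-10 + X)
√(Y(s) + q(l(-2 - 1*14))) = √(-45*(-10 - 45/4)/4 + 2*(4*(-2 - 1*14)²)/(251 + 4*(-2 - 1*14)²)) = √(-45/4*(-85/4) + 2*(4*(-2 - 14)²)/(251 + 4*(-2 - 14)²)) = √(3825/16 + 2*(4*(-16)²)/(251 + 4*(-16)²)) = √(3825/16 + 2*(4*256)/(251 + 4*256)) = √(3825/16 + 2*1024/(251 + 1024)) = √(3825/16 + 2*1024/1275) = √(3825/16 + 2*1024*(1/1275)) = √(3825/16 + 2048/1275) = √(4909643/20400) = √250391793/1020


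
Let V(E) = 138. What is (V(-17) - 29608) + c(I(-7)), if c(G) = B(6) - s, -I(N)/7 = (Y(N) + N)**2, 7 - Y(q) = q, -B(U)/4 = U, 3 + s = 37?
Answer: -29528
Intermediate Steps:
s = 34 (s = -3 + 37 = 34)
B(U) = -4*U
Y(q) = 7 - q
I(N) = -343 (I(N) = -7*((7 - N) + N)**2 = -7*7**2 = -7*49 = -343)
c(G) = -58 (c(G) = -4*6 - 1*34 = -24 - 34 = -58)
(V(-17) - 29608) + c(I(-7)) = (138 - 29608) - 58 = -29470 - 58 = -29528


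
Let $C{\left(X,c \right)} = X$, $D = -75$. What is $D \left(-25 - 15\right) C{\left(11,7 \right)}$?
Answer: $33000$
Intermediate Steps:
$D \left(-25 - 15\right) C{\left(11,7 \right)} = - 75 \left(-25 - 15\right) 11 = \left(-75\right) \left(-40\right) 11 = 3000 \cdot 11 = 33000$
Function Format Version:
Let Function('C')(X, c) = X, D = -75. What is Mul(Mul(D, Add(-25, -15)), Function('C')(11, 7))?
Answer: 33000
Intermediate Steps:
Mul(Mul(D, Add(-25, -15)), Function('C')(11, 7)) = Mul(Mul(-75, Add(-25, -15)), 11) = Mul(Mul(-75, -40), 11) = Mul(3000, 11) = 33000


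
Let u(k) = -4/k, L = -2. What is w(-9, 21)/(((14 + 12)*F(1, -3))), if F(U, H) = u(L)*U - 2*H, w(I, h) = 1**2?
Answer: 1/208 ≈ 0.0048077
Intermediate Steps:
w(I, h) = 1
F(U, H) = -2*H + 2*U (F(U, H) = (-4/(-2))*U - 2*H = (-4*(-1/2))*U - 2*H = 2*U - 2*H = -2*H + 2*U)
w(-9, 21)/(((14 + 12)*F(1, -3))) = 1/((14 + 12)*(-2*(-3) + 2*1)) = 1/(26*(6 + 2)) = 1/(26*8) = 1/208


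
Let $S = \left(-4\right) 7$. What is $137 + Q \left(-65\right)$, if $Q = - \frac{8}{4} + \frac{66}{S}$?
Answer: $\frac{5883}{14} \approx 420.21$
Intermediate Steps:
$S = -28$
$Q = - \frac{61}{14}$ ($Q = - \frac{8}{4} + \frac{66}{-28} = \left(-8\right) \frac{1}{4} + 66 \left(- \frac{1}{28}\right) = -2 - \frac{33}{14} = - \frac{61}{14} \approx -4.3571$)
$137 + Q \left(-65\right) = 137 - - \frac{3965}{14} = 137 + \frac{3965}{14} = \frac{5883}{14}$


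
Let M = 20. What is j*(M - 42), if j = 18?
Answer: -396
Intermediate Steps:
j*(M - 42) = 18*(20 - 42) = 18*(-22) = -396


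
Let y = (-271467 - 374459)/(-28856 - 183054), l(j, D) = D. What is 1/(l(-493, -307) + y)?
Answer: -105955/32205222 ≈ -0.0032900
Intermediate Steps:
y = 322963/105955 (y = -645926/(-211910) = -645926*(-1/211910) = 322963/105955 ≈ 3.0481)
1/(l(-493, -307) + y) = 1/(-307 + 322963/105955) = 1/(-32205222/105955) = -105955/32205222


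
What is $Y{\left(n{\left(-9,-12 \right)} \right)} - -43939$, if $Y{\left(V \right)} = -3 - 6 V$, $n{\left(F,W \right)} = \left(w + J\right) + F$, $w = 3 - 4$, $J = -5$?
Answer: $44026$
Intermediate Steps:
$w = -1$
$n{\left(F,W \right)} = -6 + F$ ($n{\left(F,W \right)} = \left(-1 - 5\right) + F = -6 + F$)
$Y{\left(n{\left(-9,-12 \right)} \right)} - -43939 = \left(-3 - 6 \left(-6 - 9\right)\right) - -43939 = \left(-3 - -90\right) + 43939 = \left(-3 + 90\right) + 43939 = 87 + 43939 = 44026$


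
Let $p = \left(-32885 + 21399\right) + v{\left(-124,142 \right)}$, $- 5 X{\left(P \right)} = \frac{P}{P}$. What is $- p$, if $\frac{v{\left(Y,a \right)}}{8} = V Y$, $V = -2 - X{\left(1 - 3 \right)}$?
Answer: $\frac{48502}{5} \approx 9700.4$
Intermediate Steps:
$X{\left(P \right)} = - \frac{1}{5}$ ($X{\left(P \right)} = - \frac{P \frac{1}{P}}{5} = \left(- \frac{1}{5}\right) 1 = - \frac{1}{5}$)
$V = - \frac{9}{5}$ ($V = -2 - - \frac{1}{5} = -2 + \frac{1}{5} = - \frac{9}{5} \approx -1.8$)
$v{\left(Y,a \right)} = - \frac{72 Y}{5}$ ($v{\left(Y,a \right)} = 8 \left(- \frac{9 Y}{5}\right) = - \frac{72 Y}{5}$)
$p = - \frac{48502}{5}$ ($p = \left(-32885 + 21399\right) - - \frac{8928}{5} = -11486 + \frac{8928}{5} = - \frac{48502}{5} \approx -9700.4$)
$- p = \left(-1\right) \left(- \frac{48502}{5}\right) = \frac{48502}{5}$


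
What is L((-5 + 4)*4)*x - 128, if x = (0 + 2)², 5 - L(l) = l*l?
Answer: -172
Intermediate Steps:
L(l) = 5 - l² (L(l) = 5 - l*l = 5 - l²)
x = 4 (x = 2² = 4)
L((-5 + 4)*4)*x - 128 = (5 - ((-5 + 4)*4)²)*4 - 128 = (5 - (-1*4)²)*4 - 128 = (5 - 1*(-4)²)*4 - 128 = (5 - 1*16)*4 - 128 = (5 - 16)*4 - 128 = -11*4 - 128 = -44 - 128 = -172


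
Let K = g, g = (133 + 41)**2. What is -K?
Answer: -30276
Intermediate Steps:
g = 30276 (g = 174**2 = 30276)
K = 30276
-K = -1*30276 = -30276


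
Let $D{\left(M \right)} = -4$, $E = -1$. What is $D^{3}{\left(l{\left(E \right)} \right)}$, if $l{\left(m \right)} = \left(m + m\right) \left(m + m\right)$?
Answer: $-64$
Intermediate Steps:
$l{\left(m \right)} = 4 m^{2}$ ($l{\left(m \right)} = 2 m 2 m = 4 m^{2}$)
$D^{3}{\left(l{\left(E \right)} \right)} = \left(-4\right)^{3} = -64$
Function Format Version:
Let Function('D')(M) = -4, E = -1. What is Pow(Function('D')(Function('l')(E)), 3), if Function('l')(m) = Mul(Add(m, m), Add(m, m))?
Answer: -64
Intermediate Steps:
Function('l')(m) = Mul(4, Pow(m, 2)) (Function('l')(m) = Mul(Mul(2, m), Mul(2, m)) = Mul(4, Pow(m, 2)))
Pow(Function('D')(Function('l')(E)), 3) = Pow(-4, 3) = -64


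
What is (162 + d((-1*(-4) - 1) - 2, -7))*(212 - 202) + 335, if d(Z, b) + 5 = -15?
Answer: 1755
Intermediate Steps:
d(Z, b) = -20 (d(Z, b) = -5 - 15 = -20)
(162 + d((-1*(-4) - 1) - 2, -7))*(212 - 202) + 335 = (162 - 20)*(212 - 202) + 335 = 142*10 + 335 = 1420 + 335 = 1755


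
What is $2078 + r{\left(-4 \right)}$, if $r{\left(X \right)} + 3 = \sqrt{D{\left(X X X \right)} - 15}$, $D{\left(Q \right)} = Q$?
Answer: $2075 + i \sqrt{79} \approx 2075.0 + 8.8882 i$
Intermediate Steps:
$r{\left(X \right)} = -3 + \sqrt{-15 + X^{3}}$ ($r{\left(X \right)} = -3 + \sqrt{X X X - 15} = -3 + \sqrt{X^{2} X - 15} = -3 + \sqrt{X^{3} - 15} = -3 + \sqrt{-15 + X^{3}}$)
$2078 + r{\left(-4 \right)} = 2078 - \left(3 - \sqrt{-15 + \left(-4\right)^{3}}\right) = 2078 - \left(3 - \sqrt{-15 - 64}\right) = 2078 - \left(3 - \sqrt{-79}\right) = 2078 - \left(3 - i \sqrt{79}\right) = 2075 + i \sqrt{79}$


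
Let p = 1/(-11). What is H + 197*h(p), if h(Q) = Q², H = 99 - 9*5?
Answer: 6731/121 ≈ 55.628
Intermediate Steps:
p = -1/11 ≈ -0.090909
H = 54 (H = 99 - 45 = 54)
H + 197*h(p) = 54 + 197*(-1/11)² = 54 + 197*(1/121) = 54 + 197/121 = 6731/121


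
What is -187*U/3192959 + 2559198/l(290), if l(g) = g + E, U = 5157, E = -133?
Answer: 742842080229/45572233 ≈ 16300.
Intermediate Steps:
l(g) = -133 + g (l(g) = g - 133 = -133 + g)
-187*U/3192959 + 2559198/l(290) = -187*5157/3192959 + 2559198/(-133 + 290) = -964359*1/3192959 + 2559198/157 = -87669/290269 + 2559198*(1/157) = -87669/290269 + 2559198/157 = 742842080229/45572233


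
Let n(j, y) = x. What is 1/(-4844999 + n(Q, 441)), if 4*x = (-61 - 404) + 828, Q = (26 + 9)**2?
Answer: -4/19379633 ≈ -2.0640e-7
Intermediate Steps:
Q = 1225 (Q = 35**2 = 1225)
x = 363/4 (x = ((-61 - 404) + 828)/4 = (-465 + 828)/4 = (1/4)*363 = 363/4 ≈ 90.750)
n(j, y) = 363/4
1/(-4844999 + n(Q, 441)) = 1/(-4844999 + 363/4) = 1/(-19379633/4) = -4/19379633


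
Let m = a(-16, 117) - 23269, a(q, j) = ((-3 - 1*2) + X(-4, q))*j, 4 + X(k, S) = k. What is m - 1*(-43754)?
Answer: 18964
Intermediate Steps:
X(k, S) = -4 + k
a(q, j) = -13*j (a(q, j) = ((-3 - 1*2) + (-4 - 4))*j = ((-3 - 2) - 8)*j = (-5 - 8)*j = -13*j)
m = -24790 (m = -13*117 - 23269 = -1521 - 23269 = -24790)
m - 1*(-43754) = -24790 - 1*(-43754) = -24790 + 43754 = 18964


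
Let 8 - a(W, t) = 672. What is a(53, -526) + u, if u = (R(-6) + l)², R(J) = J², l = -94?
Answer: 2700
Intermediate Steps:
a(W, t) = -664 (a(W, t) = 8 - 1*672 = 8 - 672 = -664)
u = 3364 (u = ((-6)² - 94)² = (36 - 94)² = (-58)² = 3364)
a(53, -526) + u = -664 + 3364 = 2700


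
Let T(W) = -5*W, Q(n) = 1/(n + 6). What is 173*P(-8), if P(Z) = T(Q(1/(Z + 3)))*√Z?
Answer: -8650*I*√2/29 ≈ -421.83*I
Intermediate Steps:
Q(n) = 1/(6 + n)
P(Z) = -5*√Z/(6 + 1/(3 + Z)) (P(Z) = (-5/(6 + 1/(Z + 3)))*√Z = (-5/(6 + 1/(3 + Z)))*√Z = -5*√Z/(6 + 1/(3 + Z)))
173*P(-8) = 173*(5*√(-8)*(-3 - 1*(-8))/(19 + 6*(-8))) = 173*(5*(2*I*√2)*(-3 + 8)/(19 - 48)) = 173*(5*(2*I*√2)*5/(-29)) = 173*(5*(2*I*√2)*(-1/29)*5) = 173*(-50*I*√2/29) = -8650*I*√2/29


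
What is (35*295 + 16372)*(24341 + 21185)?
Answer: 1215407622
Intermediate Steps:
(35*295 + 16372)*(24341 + 21185) = (10325 + 16372)*45526 = 26697*45526 = 1215407622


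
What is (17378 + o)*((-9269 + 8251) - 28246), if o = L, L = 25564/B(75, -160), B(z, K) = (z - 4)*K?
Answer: -180511797882/355 ≈ -5.0848e+8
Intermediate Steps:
B(z, K) = K*(-4 + z) (B(z, K) = (-4 + z)*K = K*(-4 + z))
L = -6391/2840 (L = 25564/((-160*(-4 + 75))) = 25564/((-160*71)) = 25564/(-11360) = 25564*(-1/11360) = -6391/2840 ≈ -2.2504)
o = -6391/2840 ≈ -2.2504
(17378 + o)*((-9269 + 8251) - 28246) = (17378 - 6391/2840)*((-9269 + 8251) - 28246) = 49347129*(-1018 - 28246)/2840 = (49347129/2840)*(-29264) = -180511797882/355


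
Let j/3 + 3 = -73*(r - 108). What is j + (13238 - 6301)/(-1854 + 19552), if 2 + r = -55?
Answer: 639364885/17698 ≈ 36126.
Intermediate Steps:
r = -57 (r = -2 - 55 = -57)
j = 36126 (j = -9 + 3*(-73*(-57 - 108)) = -9 + 3*(-73*(-165)) = -9 + 3*12045 = -9 + 36135 = 36126)
j + (13238 - 6301)/(-1854 + 19552) = 36126 + (13238 - 6301)/(-1854 + 19552) = 36126 + 6937/17698 = 639364885/17698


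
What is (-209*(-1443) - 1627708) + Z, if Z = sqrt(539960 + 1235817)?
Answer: -1326121 + sqrt(1775777) ≈ -1.3248e+6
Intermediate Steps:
Z = sqrt(1775777) ≈ 1332.6
(-209*(-1443) - 1627708) + Z = (-209*(-1443) - 1627708) + sqrt(1775777) = (301587 - 1627708) + sqrt(1775777) = -1326121 + sqrt(1775777)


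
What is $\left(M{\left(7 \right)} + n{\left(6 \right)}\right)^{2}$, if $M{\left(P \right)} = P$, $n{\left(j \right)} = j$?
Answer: $169$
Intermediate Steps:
$\left(M{\left(7 \right)} + n{\left(6 \right)}\right)^{2} = \left(7 + 6\right)^{2} = 13^{2} = 169$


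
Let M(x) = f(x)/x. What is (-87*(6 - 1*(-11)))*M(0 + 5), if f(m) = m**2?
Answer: -7395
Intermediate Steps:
M(x) = x (M(x) = x**2/x = x)
(-87*(6 - 1*(-11)))*M(0 + 5) = (-87*(6 - 1*(-11)))*(0 + 5) = -87*(6 + 11)*5 = -87*17*5 = -1479*5 = -7395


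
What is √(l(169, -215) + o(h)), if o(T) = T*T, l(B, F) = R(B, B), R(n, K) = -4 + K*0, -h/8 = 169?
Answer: 30*√2031 ≈ 1352.0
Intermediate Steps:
h = -1352 (h = -8*169 = -1352)
R(n, K) = -4 (R(n, K) = -4 + 0 = -4)
l(B, F) = -4
o(T) = T²
√(l(169, -215) + o(h)) = √(-4 + (-1352)²) = √(-4 + 1827904) = √1827900 = 30*√2031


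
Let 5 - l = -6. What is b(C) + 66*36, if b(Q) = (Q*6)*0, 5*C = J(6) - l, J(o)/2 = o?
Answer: 2376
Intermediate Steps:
l = 11 (l = 5 - 1*(-6) = 5 + 6 = 11)
J(o) = 2*o
C = ⅕ (C = (2*6 - 1*11)/5 = (12 - 11)/5 = (⅕)*1 = ⅕ ≈ 0.20000)
b(Q) = 0 (b(Q) = (6*Q)*0 = 0)
b(C) + 66*36 = 0 + 66*36 = 0 + 2376 = 2376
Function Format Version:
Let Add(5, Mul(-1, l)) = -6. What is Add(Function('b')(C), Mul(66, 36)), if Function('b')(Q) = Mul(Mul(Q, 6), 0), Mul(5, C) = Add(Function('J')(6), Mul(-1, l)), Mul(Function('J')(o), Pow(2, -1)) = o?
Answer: 2376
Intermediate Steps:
l = 11 (l = Add(5, Mul(-1, -6)) = Add(5, 6) = 11)
Function('J')(o) = Mul(2, o)
C = Rational(1, 5) (C = Mul(Rational(1, 5), Add(Mul(2, 6), Mul(-1, 11))) = Mul(Rational(1, 5), Add(12, -11)) = Mul(Rational(1, 5), 1) = Rational(1, 5) ≈ 0.20000)
Function('b')(Q) = 0 (Function('b')(Q) = Mul(Mul(6, Q), 0) = 0)
Add(Function('b')(C), Mul(66, 36)) = Add(0, Mul(66, 36)) = Add(0, 2376) = 2376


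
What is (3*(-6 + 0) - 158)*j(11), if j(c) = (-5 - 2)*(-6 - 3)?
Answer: -11088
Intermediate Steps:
j(c) = 63 (j(c) = -7*(-9) = 63)
(3*(-6 + 0) - 158)*j(11) = (3*(-6 + 0) - 158)*63 = (3*(-6) - 158)*63 = (-18 - 158)*63 = -176*63 = -11088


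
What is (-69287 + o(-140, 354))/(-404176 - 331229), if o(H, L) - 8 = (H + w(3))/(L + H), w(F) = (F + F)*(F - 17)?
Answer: 1482593/15737667 ≈ 0.094207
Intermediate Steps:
w(F) = 2*F*(-17 + F) (w(F) = (2*F)*(-17 + F) = 2*F*(-17 + F))
o(H, L) = 8 + (-84 + H)/(H + L) (o(H, L) = 8 + (H + 2*3*(-17 + 3))/(L + H) = 8 + (H + 2*3*(-14))/(H + L) = 8 + (H - 84)/(H + L) = 8 + (-84 + H)/(H + L))
(-69287 + o(-140, 354))/(-404176 - 331229) = (-69287 + (-84 + 8*354 + 9*(-140))/(-140 + 354))/(-404176 - 331229) = (-69287 + (-84 + 2832 - 1260)/214)/(-735405) = (-69287 + (1/214)*1488)*(-1/735405) = (-69287 + 744/107)*(-1/735405) = -7412965/107*(-1/735405) = 1482593/15737667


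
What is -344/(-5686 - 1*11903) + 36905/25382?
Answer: 657853453/446443998 ≈ 1.4735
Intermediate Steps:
-344/(-5686 - 1*11903) + 36905/25382 = -344/(-5686 - 11903) + 36905*(1/25382) = -344/(-17589) + 36905/25382 = -344*(-1/17589) + 36905/25382 = 344/17589 + 36905/25382 = 657853453/446443998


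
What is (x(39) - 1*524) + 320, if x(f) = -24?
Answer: -228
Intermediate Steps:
(x(39) - 1*524) + 320 = (-24 - 1*524) + 320 = (-24 - 524) + 320 = -548 + 320 = -228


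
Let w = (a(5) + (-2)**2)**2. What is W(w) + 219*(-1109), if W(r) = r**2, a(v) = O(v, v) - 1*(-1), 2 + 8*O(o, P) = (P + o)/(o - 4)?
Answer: -241575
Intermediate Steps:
O(o, P) = -1/4 + (P + o)/(8*(-4 + o)) (O(o, P) = -1/4 + ((P + o)/(o - 4))/8 = -1/4 + ((P + o)/(-4 + o))/8 = -1/4 + (P + o)/(8*(-4 + o)))
a(v) = 1 + 1/(-4 + v) (a(v) = (8 + v - v)/(8*(-4 + v)) - 1*(-1) = (1/8)*8/(-4 + v) + 1 = 1/(-4 + v) + 1 = 1 + 1/(-4 + v))
w = 36 (w = ((-3 + 5)/(-4 + 5) + (-2)**2)**2 = (2/1 + 4)**2 = (1*2 + 4)**2 = (2 + 4)**2 = 6**2 = 36)
W(w) + 219*(-1109) = 36**2 + 219*(-1109) = 1296 - 242871 = -241575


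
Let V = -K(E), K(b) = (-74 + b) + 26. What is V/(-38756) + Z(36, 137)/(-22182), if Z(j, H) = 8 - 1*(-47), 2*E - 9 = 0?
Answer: -3096497/859685592 ≈ -0.0036019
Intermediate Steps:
E = 9/2 (E = 9/2 + (½)*0 = 9/2 + 0 = 9/2 ≈ 4.5000)
K(b) = -48 + b
Z(j, H) = 55 (Z(j, H) = 8 + 47 = 55)
V = 87/2 (V = -(-48 + 9/2) = -1*(-87/2) = 87/2 ≈ 43.500)
V/(-38756) + Z(36, 137)/(-22182) = (87/2)/(-38756) + 55/(-22182) = (87/2)*(-1/38756) + 55*(-1/22182) = -87/77512 - 55/22182 = -3096497/859685592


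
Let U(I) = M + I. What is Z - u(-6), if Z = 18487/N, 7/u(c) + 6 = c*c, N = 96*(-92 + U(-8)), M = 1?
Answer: -103523/47520 ≈ -2.1785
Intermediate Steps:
U(I) = 1 + I
N = -9504 (N = 96*(-92 + (1 - 8)) = 96*(-92 - 7) = 96*(-99) = -9504)
u(c) = 7/(-6 + c²) (u(c) = 7/(-6 + c*c) = 7/(-6 + c²))
Z = -18487/9504 (Z = 18487/(-9504) = 18487*(-1/9504) = -18487/9504 ≈ -1.9452)
Z - u(-6) = -18487/9504 - 7/(-6 + (-6)²) = -18487/9504 - 7/(-6 + 36) = -18487/9504 - 7/30 = -103523/47520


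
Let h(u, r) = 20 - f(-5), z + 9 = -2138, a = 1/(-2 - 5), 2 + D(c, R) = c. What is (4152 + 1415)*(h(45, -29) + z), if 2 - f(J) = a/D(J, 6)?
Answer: -580749440/49 ≈ -1.1852e+7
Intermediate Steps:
D(c, R) = -2 + c
a = -⅐ (a = 1/(-7) = -⅐ ≈ -0.14286)
z = -2147 (z = -9 - 2138 = -2147)
f(J) = 2 + 1/(7*(-2 + J)) (f(J) = 2 - (-1)/(7*(-2 + J)) = 2 + 1/(7*(-2 + J)))
h(u, r) = 883/49 (h(u, r) = 20 - (-27 + 14*(-5))/(7*(-2 - 5)) = 20 - (-27 - 70)/(7*(-7)) = 20 - (-1)*(-97)/(7*7) = 20 - 1*97/49 = 20 - 97/49 = 883/49)
(4152 + 1415)*(h(45, -29) + z) = (4152 + 1415)*(883/49 - 2147) = 5567*(-104320/49) = -580749440/49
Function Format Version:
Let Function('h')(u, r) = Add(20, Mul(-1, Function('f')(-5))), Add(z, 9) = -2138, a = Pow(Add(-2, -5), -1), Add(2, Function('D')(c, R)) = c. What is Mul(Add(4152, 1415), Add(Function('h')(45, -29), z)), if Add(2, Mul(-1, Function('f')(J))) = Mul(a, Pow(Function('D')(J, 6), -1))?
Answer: Rational(-580749440, 49) ≈ -1.1852e+7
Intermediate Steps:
Function('D')(c, R) = Add(-2, c)
a = Rational(-1, 7) (a = Pow(-7, -1) = Rational(-1, 7) ≈ -0.14286)
z = -2147 (z = Add(-9, -2138) = -2147)
Function('f')(J) = Add(2, Mul(Rational(1, 7), Pow(Add(-2, J), -1))) (Function('f')(J) = Add(2, Mul(-1, Mul(Rational(-1, 7), Pow(Add(-2, J), -1)))) = Add(2, Mul(Rational(1, 7), Pow(Add(-2, J), -1))))
Function('h')(u, r) = Rational(883, 49) (Function('h')(u, r) = Add(20, Mul(-1, Mul(Rational(1, 7), Pow(Add(-2, -5), -1), Add(-27, Mul(14, -5))))) = Add(20, Mul(-1, Mul(Rational(1, 7), Pow(-7, -1), Add(-27, -70)))) = Add(20, Mul(-1, Mul(Rational(1, 7), Rational(-1, 7), -97))) = Add(20, Mul(-1, Rational(97, 49))) = Add(20, Rational(-97, 49)) = Rational(883, 49))
Mul(Add(4152, 1415), Add(Function('h')(45, -29), z)) = Mul(Add(4152, 1415), Add(Rational(883, 49), -2147)) = Mul(5567, Rational(-104320, 49)) = Rational(-580749440, 49)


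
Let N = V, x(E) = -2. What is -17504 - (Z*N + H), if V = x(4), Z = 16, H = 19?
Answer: -17491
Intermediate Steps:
V = -2
N = -2
-17504 - (Z*N + H) = -17504 - (16*(-2) + 19) = -17504 - (-32 + 19) = -17504 - 1*(-13) = -17504 + 13 = -17491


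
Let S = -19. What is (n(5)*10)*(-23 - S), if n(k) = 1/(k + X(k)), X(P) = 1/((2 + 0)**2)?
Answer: -160/21 ≈ -7.6190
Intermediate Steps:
X(P) = 1/4 (X(P) = 1/(2**2) = 1/4)
n(k) = 1/(1/4 + k) (n(k) = 1/(k + 1/4) = 1/(1/4 + k))
(n(5)*10)*(-23 - S) = ((4/(1 + 4*5))*10)*(-23 - 1*(-19)) = ((4/(1 + 20))*10)*(-23 + 19) = ((4/21)*10)*(-4) = (40/21)*(-4) = -160/21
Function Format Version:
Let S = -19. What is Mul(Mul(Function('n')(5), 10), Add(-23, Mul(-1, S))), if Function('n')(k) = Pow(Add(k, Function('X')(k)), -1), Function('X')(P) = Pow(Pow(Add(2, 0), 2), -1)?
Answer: Rational(-160, 21) ≈ -7.6190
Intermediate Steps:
Function('X')(P) = Rational(1, 4) (Function('X')(P) = Pow(Pow(2, 2), -1) = Pow(4, -1) = Rational(1, 4))
Function('n')(k) = Pow(Add(Rational(1, 4), k), -1) (Function('n')(k) = Pow(Add(k, Rational(1, 4)), -1) = Pow(Add(Rational(1, 4), k), -1))
Mul(Mul(Function('n')(5), 10), Add(-23, Mul(-1, S))) = Mul(Mul(Mul(4, Pow(Add(1, Mul(4, 5)), -1)), 10), Add(-23, Mul(-1, -19))) = Mul(Mul(Mul(4, Pow(Add(1, 20), -1)), 10), Add(-23, 19)) = Mul(Mul(Mul(4, Pow(21, -1)), 10), -4) = Mul(Mul(Mul(4, Rational(1, 21)), 10), -4) = Mul(Mul(Rational(4, 21), 10), -4) = Mul(Rational(40, 21), -4) = Rational(-160, 21)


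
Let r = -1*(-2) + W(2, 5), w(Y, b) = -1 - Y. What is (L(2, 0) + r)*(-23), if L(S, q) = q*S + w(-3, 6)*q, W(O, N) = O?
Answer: -92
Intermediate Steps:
L(S, q) = 2*q + S*q (L(S, q) = q*S + (-1 - 1*(-3))*q = S*q + (-1 + 3)*q = S*q + 2*q = 2*q + S*q)
r = 4 (r = -1*(-2) + 2 = 2 + 2 = 4)
(L(2, 0) + r)*(-23) = (0*(2 + 2) + 4)*(-23) = (0*4 + 4)*(-23) = (0 + 4)*(-23) = 4*(-23) = -92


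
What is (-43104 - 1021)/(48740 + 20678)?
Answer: -44125/69418 ≈ -0.63564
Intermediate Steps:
(-43104 - 1021)/(48740 + 20678) = -44125/69418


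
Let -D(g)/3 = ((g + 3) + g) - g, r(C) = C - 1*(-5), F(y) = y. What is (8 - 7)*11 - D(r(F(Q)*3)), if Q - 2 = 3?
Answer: 80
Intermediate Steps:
Q = 5 (Q = 2 + 3 = 5)
r(C) = 5 + C (r(C) = C + 5 = 5 + C)
D(g) = -9 - 3*g (D(g) = -3*(((g + 3) + g) - g) = -3*(((3 + g) + g) - g) = -3*((3 + 2*g) - g) = -3*(3 + g) = -9 - 3*g)
(8 - 7)*11 - D(r(F(Q)*3)) = (8 - 7)*11 - (-9 - 3*(5 + 5*3)) = 1*11 - (-9 - 3*(5 + 15)) = 11 - (-9 - 3*20) = 11 - (-9 - 60) = 11 - 1*(-69) = 11 + 69 = 80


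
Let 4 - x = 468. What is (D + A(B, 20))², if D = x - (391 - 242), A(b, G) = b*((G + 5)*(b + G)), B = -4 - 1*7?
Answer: 9535744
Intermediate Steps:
x = -464 (x = 4 - 1*468 = 4 - 468 = -464)
B = -11 (B = -4 - 7 = -11)
A(b, G) = b*(5 + G)*(G + b) (A(b, G) = b*((5 + G)*(G + b)) = b*(5 + G)*(G + b))
D = -613 (D = -464 - (391 - 242) = -464 - 1*149 = -464 - 149 = -613)
(D + A(B, 20))² = (-613 - 11*(20² + 5*20 + 5*(-11) + 20*(-11)))² = (-613 - 11*(400 + 100 - 55 - 220))² = (-613 - 11*225)² = (-613 - 2475)² = (-3088)² = 9535744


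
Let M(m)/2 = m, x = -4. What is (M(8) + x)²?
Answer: 144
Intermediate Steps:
M(m) = 2*m
(M(8) + x)² = (2*8 - 4)² = (16 - 4)² = 12² = 144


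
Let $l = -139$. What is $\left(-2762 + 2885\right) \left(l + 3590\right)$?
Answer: $424473$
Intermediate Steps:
$\left(-2762 + 2885\right) \left(l + 3590\right) = \left(-2762 + 2885\right) \left(-139 + 3590\right) = 123 \cdot 3451 = 424473$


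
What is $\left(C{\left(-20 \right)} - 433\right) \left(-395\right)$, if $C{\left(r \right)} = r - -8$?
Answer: $175775$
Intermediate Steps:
$C{\left(r \right)} = 8 + r$ ($C{\left(r \right)} = r + 8 = 8 + r$)
$\left(C{\left(-20 \right)} - 433\right) \left(-395\right) = \left(\left(8 - 20\right) - 433\right) \left(-395\right) = \left(-12 - 433\right) \left(-395\right) = \left(-445\right) \left(-395\right) = 175775$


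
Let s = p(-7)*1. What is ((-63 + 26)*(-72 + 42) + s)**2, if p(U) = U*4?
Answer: 1170724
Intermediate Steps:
p(U) = 4*U
s = -28 (s = (4*(-7))*1 = -28*1 = -28)
((-63 + 26)*(-72 + 42) + s)**2 = ((-63 + 26)*(-72 + 42) - 28)**2 = (-37*(-30) - 28)**2 = (1110 - 28)**2 = 1082**2 = 1170724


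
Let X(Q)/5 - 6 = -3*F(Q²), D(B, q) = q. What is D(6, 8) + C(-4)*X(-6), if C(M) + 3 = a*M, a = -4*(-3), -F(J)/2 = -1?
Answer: 8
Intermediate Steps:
F(J) = 2 (F(J) = -2*(-1) = 2)
a = 12 (a = -2*(-6) = 12)
X(Q) = 0 (X(Q) = 30 + 5*(-3*2) = 30 + 5*(-6) = 30 - 30 = 0)
C(M) = -3 + 12*M
D(6, 8) + C(-4)*X(-6) = 8 + (-3 + 12*(-4))*0 = 8 + (-3 - 48)*0 = 8 - 51*0 = 8 + 0 = 8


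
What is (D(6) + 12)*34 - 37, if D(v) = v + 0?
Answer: 575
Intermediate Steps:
D(v) = v
(D(6) + 12)*34 - 37 = (6 + 12)*34 - 37 = 18*34 - 37 = 612 - 37 = 575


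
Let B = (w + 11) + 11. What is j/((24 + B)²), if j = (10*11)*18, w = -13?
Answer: 20/11 ≈ 1.8182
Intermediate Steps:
j = 1980 (j = 110*18 = 1980)
B = 9 (B = (-13 + 11) + 11 = -2 + 11 = 9)
j/((24 + B)²) = 1980/((24 + 9)²) = 1980/(33²) = 1980/1089 = 1980*(1/1089) = 20/11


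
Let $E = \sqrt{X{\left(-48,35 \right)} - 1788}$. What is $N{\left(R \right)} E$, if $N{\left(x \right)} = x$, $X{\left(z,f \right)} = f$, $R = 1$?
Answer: $i \sqrt{1753} \approx 41.869 i$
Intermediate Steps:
$E = i \sqrt{1753}$ ($E = \sqrt{35 - 1788} = \sqrt{-1753} = i \sqrt{1753} \approx 41.869 i$)
$N{\left(R \right)} E = 1 i \sqrt{1753} = i \sqrt{1753}$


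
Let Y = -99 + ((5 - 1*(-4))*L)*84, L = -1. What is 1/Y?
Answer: -1/855 ≈ -0.0011696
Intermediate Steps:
Y = -855 (Y = -99 + ((5 - 1*(-4))*(-1))*84 = -99 + ((5 + 4)*(-1))*84 = -99 + (9*(-1))*84 = -99 - 9*84 = -99 - 756 = -855)
1/Y = 1/(-855) = -1/855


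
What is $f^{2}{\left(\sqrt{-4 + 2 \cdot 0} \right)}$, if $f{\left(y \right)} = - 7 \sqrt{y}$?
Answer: $98 i \approx 98.0 i$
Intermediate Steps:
$f^{2}{\left(\sqrt{-4 + 2 \cdot 0} \right)} = \left(- 7 \sqrt{\sqrt{-4 + 2 \cdot 0}}\right)^{2} = \left(- 7 \sqrt{\sqrt{-4 + 0}}\right)^{2} = \left(- 7 \sqrt{\sqrt{-4}}\right)^{2} = \left(- 7 \sqrt{2 i}\right)^{2} = \left(- 7 \left(1 + i\right)\right)^{2} = \left(-7 - 7 i\right)^{2}$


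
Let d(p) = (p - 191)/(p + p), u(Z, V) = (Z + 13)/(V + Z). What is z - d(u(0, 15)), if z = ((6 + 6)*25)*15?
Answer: 59926/13 ≈ 4609.7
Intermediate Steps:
u(Z, V) = (13 + Z)/(V + Z)
d(p) = (-191 + p)/(2*p) (d(p) = (-191 + p)/((2*p)) = (-191 + p)*(1/(2*p)) = (-191 + p)/(2*p))
z = 4500 (z = (12*25)*15 = 300*15 = 4500)
z - d(u(0, 15)) = 4500 - (-191 + (13 + 0)/(15 + 0))/(2*((13 + 0)/(15 + 0))) = 4500 - (-191 + 13/15)/(2*(13/15)) = 4500 - (-191 + (1/15)*13)/(2*((1/15)*13)) = 4500 - (-191 + 13/15)/(2*13/15) = 4500 - 15*(-2852)/(2*13*15) = 4500 - 1*(-1426/13) = 4500 + 1426/13 = 59926/13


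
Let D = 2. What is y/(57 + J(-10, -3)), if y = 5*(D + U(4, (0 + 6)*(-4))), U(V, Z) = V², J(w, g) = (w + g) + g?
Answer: 90/41 ≈ 2.1951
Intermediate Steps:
J(w, g) = w + 2*g (J(w, g) = (g + w) + g = w + 2*g)
y = 90 (y = 5*(2 + 4²) = 5*(2 + 16) = 5*18 = 90)
y/(57 + J(-10, -3)) = 90/(57 + (-10 + 2*(-3))) = 90/(57 + (-10 - 6)) = 90/(57 - 16) = 90/41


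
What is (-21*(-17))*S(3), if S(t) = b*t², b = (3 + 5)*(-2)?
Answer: -51408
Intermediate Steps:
b = -16 (b = 8*(-2) = -16)
S(t) = -16*t²
(-21*(-17))*S(3) = (-21*(-17))*(-16*3²) = 357*(-16*9) = 357*(-144) = -51408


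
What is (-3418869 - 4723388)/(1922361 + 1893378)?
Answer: -8142257/3815739 ≈ -2.1339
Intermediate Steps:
(-3418869 - 4723388)/(1922361 + 1893378) = -8142257/3815739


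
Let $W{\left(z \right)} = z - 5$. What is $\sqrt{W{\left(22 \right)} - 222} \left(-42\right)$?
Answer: $- 42 i \sqrt{205} \approx - 601.35 i$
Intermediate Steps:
$W{\left(z \right)} = -5 + z$
$\sqrt{W{\left(22 \right)} - 222} \left(-42\right) = \sqrt{\left(-5 + 22\right) - 222} \left(-42\right) = \sqrt{17 - 222} \left(-42\right) = \sqrt{-205} \left(-42\right) = i \sqrt{205} \left(-42\right) = - 42 i \sqrt{205}$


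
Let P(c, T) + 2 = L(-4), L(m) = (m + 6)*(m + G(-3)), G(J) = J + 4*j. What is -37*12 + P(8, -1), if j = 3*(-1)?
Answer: -484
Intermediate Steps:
j = -3
G(J) = -12 + J (G(J) = J + 4*(-3) = J - 12 = -12 + J)
L(m) = (-15 + m)*(6 + m) (L(m) = (m + 6)*(m + (-12 - 3)) = (6 + m)*(m - 15) = (6 + m)*(-15 + m) = (-15 + m)*(6 + m))
P(c, T) = -40 (P(c, T) = -2 + (-90 + (-4)² - 9*(-4)) = -2 + (-90 + 16 + 36) = -2 - 38 = -40)
-37*12 + P(8, -1) = -37*12 - 40 = -444 - 40 = -484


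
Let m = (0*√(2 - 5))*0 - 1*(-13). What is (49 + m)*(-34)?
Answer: -2108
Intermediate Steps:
m = 13 (m = (0*√(-3))*0 + 13 = (0*(I*√3))*0 + 13 = 0*0 + 13 = 0 + 13 = 13)
(49 + m)*(-34) = (49 + 13)*(-34) = 62*(-34) = -2108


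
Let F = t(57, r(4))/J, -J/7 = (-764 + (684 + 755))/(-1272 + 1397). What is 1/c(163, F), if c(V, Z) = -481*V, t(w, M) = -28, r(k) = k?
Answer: -1/78403 ≈ -1.2755e-5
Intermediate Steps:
J = -189/5 (J = -7*(-764 + (684 + 755))/(-1272 + 1397) = -7*(-764 + 1439)/125 = -4725/125 = -7*27/5 = -189/5 ≈ -37.800)
F = 20/27 (F = -28/(-189/5) = -28*(-5/189) = 20/27 ≈ 0.74074)
1/c(163, F) = 1/(-481*163) = 1/(-78403) = -1/78403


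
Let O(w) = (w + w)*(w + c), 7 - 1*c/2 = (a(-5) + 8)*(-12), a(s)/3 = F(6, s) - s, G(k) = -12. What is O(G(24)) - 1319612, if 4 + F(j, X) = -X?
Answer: -1334636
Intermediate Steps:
F(j, X) = -4 - X
a(s) = -12 - 6*s (a(s) = 3*((-4 - s) - s) = 3*(-4 - 2*s) = -12 - 6*s)
c = 638 (c = 14 - 2*((-12 - 6*(-5)) + 8)*(-12) = 14 - 2*((-12 + 30) + 8)*(-12) = 14 - 2*(18 + 8)*(-12) = 14 - 52*(-12) = 14 - 2*(-312) = 14 + 624 = 638)
O(w) = 2*w*(638 + w) (O(w) = (w + w)*(w + 638) = (2*w)*(638 + w) = 2*w*(638 + w))
O(G(24)) - 1319612 = 2*(-12)*(638 - 12) - 1319612 = 2*(-12)*626 - 1319612 = -15024 - 1319612 = -1334636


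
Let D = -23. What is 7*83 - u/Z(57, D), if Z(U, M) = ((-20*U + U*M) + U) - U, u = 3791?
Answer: 1427822/2451 ≈ 582.55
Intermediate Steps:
Z(U, M) = -20*U + M*U (Z(U, M) = ((-20*U + M*U) + U) - U = (-19*U + M*U) - U = -20*U + M*U)
7*83 - u/Z(57, D) = 7*83 - 3791/(57*(-20 - 23)) = 581 - 3791/(57*(-43)) = 581 - 3791/(-2451) = 581 - 3791*(-1)/2451 = 581 - 1*(-3791/2451) = 581 + 3791/2451 = 1427822/2451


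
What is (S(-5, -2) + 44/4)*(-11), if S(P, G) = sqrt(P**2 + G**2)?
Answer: -121 - 11*sqrt(29) ≈ -180.24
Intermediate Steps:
S(P, G) = sqrt(G**2 + P**2)
(S(-5, -2) + 44/4)*(-11) = (sqrt((-2)**2 + (-5)**2) + 44/4)*(-11) = (sqrt(4 + 25) + 44*(1/4))*(-11) = (sqrt(29) + 11)*(-11) = (11 + sqrt(29))*(-11) = -121 - 11*sqrt(29)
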